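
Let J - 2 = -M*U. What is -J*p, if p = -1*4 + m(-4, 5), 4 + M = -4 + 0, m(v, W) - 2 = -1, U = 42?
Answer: 1014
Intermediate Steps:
m(v, W) = 1 (m(v, W) = 2 - 1 = 1)
M = -8 (M = -4 + (-4 + 0) = -4 - 4 = -8)
p = -3 (p = -1*4 + 1 = -4 + 1 = -3)
J = 338 (J = 2 - (-8)*42 = 2 - 1*(-336) = 2 + 336 = 338)
-J*p = -338*(-3) = -1*(-1014) = 1014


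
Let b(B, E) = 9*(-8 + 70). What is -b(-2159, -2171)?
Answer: -558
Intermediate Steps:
b(B, E) = 558 (b(B, E) = 9*62 = 558)
-b(-2159, -2171) = -1*558 = -558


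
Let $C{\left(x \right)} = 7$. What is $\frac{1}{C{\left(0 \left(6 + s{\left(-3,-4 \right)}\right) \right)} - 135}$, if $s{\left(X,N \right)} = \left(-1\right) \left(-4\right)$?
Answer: $- \frac{1}{128} \approx -0.0078125$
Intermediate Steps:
$s{\left(X,N \right)} = 4$
$\frac{1}{C{\left(0 \left(6 + s{\left(-3,-4 \right)}\right) \right)} - 135} = \frac{1}{7 - 135} = \frac{1}{-128} = - \frac{1}{128}$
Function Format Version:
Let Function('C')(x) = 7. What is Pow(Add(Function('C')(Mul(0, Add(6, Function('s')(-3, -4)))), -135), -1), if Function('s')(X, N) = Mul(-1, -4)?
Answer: Rational(-1, 128) ≈ -0.0078125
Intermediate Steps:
Function('s')(X, N) = 4
Pow(Add(Function('C')(Mul(0, Add(6, Function('s')(-3, -4)))), -135), -1) = Pow(Add(7, -135), -1) = Pow(-128, -1) = Rational(-1, 128)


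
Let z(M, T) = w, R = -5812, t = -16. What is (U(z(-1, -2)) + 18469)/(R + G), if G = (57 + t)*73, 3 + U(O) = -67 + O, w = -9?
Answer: -18390/2819 ≈ -6.5236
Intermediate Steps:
z(M, T) = -9
U(O) = -70 + O (U(O) = -3 + (-67 + O) = -70 + O)
G = 2993 (G = (57 - 16)*73 = 41*73 = 2993)
(U(z(-1, -2)) + 18469)/(R + G) = ((-70 - 9) + 18469)/(-5812 + 2993) = (-79 + 18469)/(-2819) = 18390*(-1/2819) = -18390/2819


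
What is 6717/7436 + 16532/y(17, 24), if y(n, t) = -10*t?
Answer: -1895623/27885 ≈ -67.980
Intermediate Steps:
6717/7436 + 16532/y(17, 24) = 6717/7436 + 16532/((-10*24)) = 6717*(1/7436) + 16532/(-240) = 6717/7436 + 16532*(-1/240) = 6717/7436 - 4133/60 = -1895623/27885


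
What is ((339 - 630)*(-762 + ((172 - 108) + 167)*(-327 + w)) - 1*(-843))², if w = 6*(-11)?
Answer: 709712936831844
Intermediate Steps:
w = -66
((339 - 630)*(-762 + ((172 - 108) + 167)*(-327 + w)) - 1*(-843))² = ((339 - 630)*(-762 + ((172 - 108) + 167)*(-327 - 66)) - 1*(-843))² = (-291*(-762 + (64 + 167)*(-393)) + 843)² = (-291*(-762 + 231*(-393)) + 843)² = (-291*(-762 - 90783) + 843)² = (-291*(-91545) + 843)² = (26639595 + 843)² = 26640438² = 709712936831844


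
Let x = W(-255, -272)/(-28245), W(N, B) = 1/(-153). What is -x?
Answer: -1/4321485 ≈ -2.3140e-7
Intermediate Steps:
W(N, B) = -1/153
x = 1/4321485 (x = -1/153/(-28245) = -1/153*(-1/28245) = 1/4321485 ≈ 2.3140e-7)
-x = -1*1/4321485 = -1/4321485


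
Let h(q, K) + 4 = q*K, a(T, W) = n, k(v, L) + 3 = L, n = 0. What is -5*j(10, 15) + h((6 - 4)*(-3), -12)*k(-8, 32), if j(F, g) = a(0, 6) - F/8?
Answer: 7913/4 ≈ 1978.3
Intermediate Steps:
k(v, L) = -3 + L
a(T, W) = 0
j(F, g) = -F/8 (j(F, g) = 0 - F/8 = -F/8)
h(q, K) = -4 + K*q (h(q, K) = -4 + q*K = -4 + K*q)
-5*j(10, 15) + h((6 - 4)*(-3), -12)*k(-8, 32) = -(-5)*10/8 + (-4 - 12*(6 - 4)*(-3))*(-3 + 32) = -5*(-5/4) + (-4 - 24*(-3))*29 = 25/4 + (-4 - 12*(-6))*29 = 25/4 + (-4 + 72)*29 = 25/4 + 68*29 = 25/4 + 1972 = 7913/4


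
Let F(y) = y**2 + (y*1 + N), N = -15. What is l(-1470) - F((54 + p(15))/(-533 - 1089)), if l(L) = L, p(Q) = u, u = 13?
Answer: -3827832035/2630884 ≈ -1455.0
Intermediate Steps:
p(Q) = 13
F(y) = -15 + y + y**2 (F(y) = y**2 + (y*1 - 15) = y**2 + (y - 15) = y**2 + (-15 + y) = -15 + y + y**2)
l(-1470) - F((54 + p(15))/(-533 - 1089)) = -1470 - (-15 + (54 + 13)/(-533 - 1089) + ((54 + 13)/(-533 - 1089))**2) = -1470 - (-15 + 67/(-1622) + (67/(-1622))**2) = -1470 - (-15 + 67*(-1/1622) + (67*(-1/1622))**2) = -1470 - (-15 - 67/1622 + (-67/1622)**2) = -1470 - (-15 - 67/1622 + 4489/2630884) = -1470 - 1*(-39567445/2630884) = -1470 + 39567445/2630884 = -3827832035/2630884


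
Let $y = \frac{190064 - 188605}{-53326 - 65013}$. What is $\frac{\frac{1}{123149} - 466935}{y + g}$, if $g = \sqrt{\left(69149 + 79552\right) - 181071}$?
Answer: $\frac{763707670802426978}{4294237190260545323} + \frac{61944072690259359938 i \sqrt{32370}}{4294237190260545323} \approx 0.17784 + 2595.3 i$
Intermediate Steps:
$y = - \frac{1459}{118339}$ ($y = \frac{1459}{-118339} = 1459 \left(- \frac{1}{118339}\right) = - \frac{1459}{118339} \approx -0.012329$)
$g = i \sqrt{32370}$ ($g = \sqrt{148701 - 181071} = \sqrt{-32370} = i \sqrt{32370} \approx 179.92 i$)
$\frac{\frac{1}{123149} - 466935}{y + g} = \frac{\frac{1}{123149} - 466935}{- \frac{1459}{118339} + i \sqrt{32370}} = - \frac{57502578314}{123149 \left(- \frac{1459}{118339} + i \sqrt{32370}\right)}$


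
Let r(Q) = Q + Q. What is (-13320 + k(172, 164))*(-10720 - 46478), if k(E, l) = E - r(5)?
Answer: 752611284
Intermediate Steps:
r(Q) = 2*Q
k(E, l) = -10 + E (k(E, l) = E - 2*5 = E - 1*10 = E - 10 = -10 + E)
(-13320 + k(172, 164))*(-10720 - 46478) = (-13320 + (-10 + 172))*(-10720 - 46478) = (-13320 + 162)*(-57198) = -13158*(-57198) = 752611284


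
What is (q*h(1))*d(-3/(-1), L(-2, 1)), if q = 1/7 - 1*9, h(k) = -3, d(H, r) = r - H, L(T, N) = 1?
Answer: -372/7 ≈ -53.143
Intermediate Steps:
q = -62/7 (q = ⅐ - 9 = -62/7 ≈ -8.8571)
(q*h(1))*d(-3/(-1), L(-2, 1)) = (-62/7*(-3))*(1 - (-3)/(-1)) = 186*(1 - (-3)*(-1))/7 = 186*(1 - 1*3)/7 = 186*(1 - 3)/7 = (186/7)*(-2) = -372/7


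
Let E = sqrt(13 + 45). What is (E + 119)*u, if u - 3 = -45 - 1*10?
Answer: -6188 - 52*sqrt(58) ≈ -6584.0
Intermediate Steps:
E = sqrt(58) ≈ 7.6158
u = -52 (u = 3 + (-45 - 1*10) = 3 + (-45 - 10) = 3 - 55 = -52)
(E + 119)*u = (sqrt(58) + 119)*(-52) = (119 + sqrt(58))*(-52) = -6188 - 52*sqrt(58)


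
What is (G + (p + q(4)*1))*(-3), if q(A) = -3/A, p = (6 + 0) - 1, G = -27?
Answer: 273/4 ≈ 68.250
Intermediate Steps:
p = 5 (p = 6 - 1 = 5)
q(A) = -3/A
(G + (p + q(4)*1))*(-3) = (-27 + (5 - 3/4*1))*(-3) = (-27 + (5 - 3/4))*(-3) = (-27 + 17/4)*(-3) = -91/4*(-3) = 273/4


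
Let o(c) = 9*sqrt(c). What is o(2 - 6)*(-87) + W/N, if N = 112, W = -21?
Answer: -3/16 - 1566*I ≈ -0.1875 - 1566.0*I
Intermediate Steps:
o(2 - 6)*(-87) + W/N = (9*sqrt(2 - 6))*(-87) - 21/112 = (9*sqrt(-4))*(-87) - 21*1/112 = (9*(2*I))*(-87) - 3/16 = (18*I)*(-87) - 3/16 = -1566*I - 3/16 = -3/16 - 1566*I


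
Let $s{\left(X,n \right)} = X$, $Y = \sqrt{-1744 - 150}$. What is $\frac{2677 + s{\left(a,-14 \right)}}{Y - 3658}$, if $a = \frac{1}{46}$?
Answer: $- \frac{225228547}{307805734} - \frac{123143 i \sqrt{1894}}{615611468} \approx -0.73172 - 0.0087055 i$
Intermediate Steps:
$Y = i \sqrt{1894}$ ($Y = \sqrt{-1894} = i \sqrt{1894} \approx 43.52 i$)
$a = \frac{1}{46} \approx 0.021739$
$\frac{2677 + s{\left(a,-14 \right)}}{Y - 3658} = \frac{2677 + \frac{1}{46}}{i \sqrt{1894} - 3658} = \frac{123143}{46 \left(-3658 + i \sqrt{1894}\right)}$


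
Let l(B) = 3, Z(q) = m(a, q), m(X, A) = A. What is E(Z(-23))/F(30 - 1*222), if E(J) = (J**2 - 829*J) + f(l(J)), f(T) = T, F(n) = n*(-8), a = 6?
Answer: 6533/512 ≈ 12.760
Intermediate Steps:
Z(q) = q
F(n) = -8*n
E(J) = 3 + J**2 - 829*J (E(J) = (J**2 - 829*J) + 3 = 3 + J**2 - 829*J)
E(Z(-23))/F(30 - 1*222) = (3 + (-23)**2 - 829*(-23))/((-8*(30 - 1*222))) = (3 + 529 + 19067)/((-8*(30 - 222))) = 19599/((-8*(-192))) = 19599/1536 = 19599*(1/1536) = 6533/512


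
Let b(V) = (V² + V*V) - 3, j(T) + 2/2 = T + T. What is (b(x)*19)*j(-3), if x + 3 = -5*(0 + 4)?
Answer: -140315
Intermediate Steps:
j(T) = -1 + 2*T (j(T) = -1 + (T + T) = -1 + 2*T)
x = -23 (x = -3 - 5*(0 + 4) = -3 - 5*4 = -3 - 20 = -23)
b(V) = -3 + 2*V² (b(V) = (V² + V²) - 3 = 2*V² - 3 = -3 + 2*V²)
(b(x)*19)*j(-3) = ((-3 + 2*(-23)²)*19)*(-1 + 2*(-3)) = ((-3 + 2*529)*19)*(-1 - 6) = ((-3 + 1058)*19)*(-7) = (1055*19)*(-7) = 20045*(-7) = -140315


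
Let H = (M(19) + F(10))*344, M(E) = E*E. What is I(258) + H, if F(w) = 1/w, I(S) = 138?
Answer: 621782/5 ≈ 1.2436e+5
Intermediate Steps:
F(w) = 1/w
M(E) = E²
H = 621092/5 (H = (19² + 1/10)*344 = (361 + ⅒)*344 = (3611/10)*344 = 621092/5 ≈ 1.2422e+5)
I(258) + H = 138 + 621092/5 = 621782/5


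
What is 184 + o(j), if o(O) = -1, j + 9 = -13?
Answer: 183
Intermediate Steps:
j = -22 (j = -9 - 13 = -22)
184 + o(j) = 184 - 1 = 183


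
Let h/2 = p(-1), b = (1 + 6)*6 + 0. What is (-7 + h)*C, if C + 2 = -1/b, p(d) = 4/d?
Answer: 425/14 ≈ 30.357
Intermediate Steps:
b = 42 (b = 7*6 + 0 = 42 + 0 = 42)
C = -85/42 (C = -2 - 1/42 = -85/42 ≈ -2.0238)
h = -8 (h = 2*(4/(-1)) = 2*(4*(-1)) = 2*(-4) = -8)
(-7 + h)*C = (-7 - 8)*(-85/42) = -15*(-85/42) = 425/14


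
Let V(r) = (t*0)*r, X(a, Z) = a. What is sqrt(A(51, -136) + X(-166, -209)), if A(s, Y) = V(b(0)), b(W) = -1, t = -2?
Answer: I*sqrt(166) ≈ 12.884*I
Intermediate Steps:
V(r) = 0 (V(r) = (-2*0)*r = 0*r = 0)
A(s, Y) = 0
sqrt(A(51, -136) + X(-166, -209)) = sqrt(0 - 166) = sqrt(-166) = I*sqrt(166)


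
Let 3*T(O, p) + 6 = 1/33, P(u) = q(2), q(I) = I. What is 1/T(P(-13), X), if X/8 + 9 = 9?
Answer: -99/197 ≈ -0.50254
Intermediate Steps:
X = 0 (X = -72 + 8*9 = -72 + 72 = 0)
P(u) = 2
T(O, p) = -197/99 (T(O, p) = -2 + (⅓)/33 = -2 + (⅓)*(1/33) = -2 + 1/99 = -197/99)
1/T(P(-13), X) = 1/(-197/99) = -99/197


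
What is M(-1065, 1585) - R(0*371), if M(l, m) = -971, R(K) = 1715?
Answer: -2686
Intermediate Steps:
M(-1065, 1585) - R(0*371) = -971 - 1*1715 = -971 - 1715 = -2686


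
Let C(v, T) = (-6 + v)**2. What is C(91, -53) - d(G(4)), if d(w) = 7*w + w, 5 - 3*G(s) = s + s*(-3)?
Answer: 21571/3 ≈ 7190.3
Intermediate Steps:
G(s) = 5/3 + 2*s/3 (G(s) = 5/3 - (s + s*(-3))/3 = 5/3 - (s - 3*s)/3 = 5/3 - (-2)*s/3 = 5/3 + 2*s/3)
d(w) = 8*w
C(91, -53) - d(G(4)) = (-6 + 91)**2 - 8*(5/3 + (2/3)*4) = 85**2 - 8*(5/3 + 8/3) = 7225 - 8*13/3 = 7225 - 1*104/3 = 7225 - 104/3 = 21571/3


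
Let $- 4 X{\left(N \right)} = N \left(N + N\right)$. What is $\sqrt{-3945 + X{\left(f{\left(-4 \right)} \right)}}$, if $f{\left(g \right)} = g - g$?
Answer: $i \sqrt{3945} \approx 62.809 i$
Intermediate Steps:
$f{\left(g \right)} = 0$
$X{\left(N \right)} = - \frac{N^{2}}{2}$ ($X{\left(N \right)} = - \frac{N \left(N + N\right)}{4} = - \frac{N 2 N}{4} = - \frac{2 N^{2}}{4} = - \frac{N^{2}}{2}$)
$\sqrt{-3945 + X{\left(f{\left(-4 \right)} \right)}} = \sqrt{-3945 - \frac{0^{2}}{2}} = \sqrt{-3945 - 0} = \sqrt{-3945 + 0} = \sqrt{-3945} = i \sqrt{3945}$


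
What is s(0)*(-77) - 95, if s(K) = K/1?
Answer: -95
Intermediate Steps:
s(K) = K (s(K) = K*1 = K)
s(0)*(-77) - 95 = 0*(-77) - 95 = 0 - 95 = -95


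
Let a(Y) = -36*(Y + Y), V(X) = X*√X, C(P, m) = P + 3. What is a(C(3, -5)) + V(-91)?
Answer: -432 - 91*I*√91 ≈ -432.0 - 868.08*I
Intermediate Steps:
C(P, m) = 3 + P
V(X) = X^(3/2)
a(Y) = -72*Y (a(Y) = -36*2*Y = -72*Y)
a(C(3, -5)) + V(-91) = -72*(3 + 3) + (-91)^(3/2) = -72*6 - 91*I*√91 = -432 - 91*I*√91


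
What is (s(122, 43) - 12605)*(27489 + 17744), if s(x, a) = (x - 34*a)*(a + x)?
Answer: -10571178265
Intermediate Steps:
s(x, a) = (a + x)*(x - 34*a)
(s(122, 43) - 12605)*(27489 + 17744) = ((122**2 - 34*43**2 - 33*43*122) - 12605)*(27489 + 17744) = ((14884 - 34*1849 - 173118) - 12605)*45233 = ((14884 - 62866 - 173118) - 12605)*45233 = (-221100 - 12605)*45233 = -233705*45233 = -10571178265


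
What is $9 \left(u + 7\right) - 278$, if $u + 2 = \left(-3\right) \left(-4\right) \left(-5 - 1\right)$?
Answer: $-881$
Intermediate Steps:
$u = -74$ ($u = -2 + \left(-3\right) \left(-4\right) \left(-5 - 1\right) = -2 + 12 \left(-6\right) = -2 - 72 = -74$)
$9 \left(u + 7\right) - 278 = 9 \left(-74 + 7\right) - 278 = 9 \left(-67\right) - 278 = -603 - 278 = -881$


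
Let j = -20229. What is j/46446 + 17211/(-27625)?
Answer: -452736077/427690250 ≈ -1.0586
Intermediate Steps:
j/46446 + 17211/(-27625) = -20229/46446 + 17211/(-27625) = -20229*1/46446 + 17211*(-1/27625) = -6743/15482 - 17211/27625 = -452736077/427690250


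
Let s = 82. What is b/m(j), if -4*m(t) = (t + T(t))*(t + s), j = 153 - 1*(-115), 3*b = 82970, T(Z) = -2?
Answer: -16594/13965 ≈ -1.1883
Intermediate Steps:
b = 82970/3 (b = (⅓)*82970 = 82970/3 ≈ 27657.)
j = 268 (j = 153 + 115 = 268)
m(t) = -(-2 + t)*(82 + t)/4 (m(t) = -(t - 2)*(t + 82)/4 = -(-2 + t)*(82 + t)/4)
b/m(j) = 82970/(3*(41 - 20*268 - ¼*268²)) = 82970/(3*(41 - 5360 - ¼*71824)) = 82970/(3*(41 - 5360 - 17956)) = (82970/3)/(-23275) = (82970/3)*(-1/23275) = -16594/13965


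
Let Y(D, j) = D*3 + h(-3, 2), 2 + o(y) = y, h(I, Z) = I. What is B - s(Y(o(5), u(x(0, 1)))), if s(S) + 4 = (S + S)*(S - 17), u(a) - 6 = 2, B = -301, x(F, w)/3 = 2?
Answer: -165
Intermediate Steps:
x(F, w) = 6 (x(F, w) = 3*2 = 6)
o(y) = -2 + y
u(a) = 8 (u(a) = 6 + 2 = 8)
Y(D, j) = -3 + 3*D (Y(D, j) = D*3 - 3 = 3*D - 3 = -3 + 3*D)
s(S) = -4 + 2*S*(-17 + S) (s(S) = -4 + (S + S)*(S - 17) = -4 + (2*S)*(-17 + S) = -4 + 2*S*(-17 + S))
B - s(Y(o(5), u(x(0, 1)))) = -301 - (-4 - 34*(-3 + 3*(-2 + 5)) + 2*(-3 + 3*(-2 + 5))**2) = -301 - (-4 - 34*(-3 + 3*3) + 2*(-3 + 3*3)**2) = -301 - (-4 - 34*(-3 + 9) + 2*(-3 + 9)**2) = -301 - (-4 - 34*6 + 2*6**2) = -301 - (-4 - 204 + 2*36) = -301 - (-4 - 204 + 72) = -301 - 1*(-136) = -301 + 136 = -165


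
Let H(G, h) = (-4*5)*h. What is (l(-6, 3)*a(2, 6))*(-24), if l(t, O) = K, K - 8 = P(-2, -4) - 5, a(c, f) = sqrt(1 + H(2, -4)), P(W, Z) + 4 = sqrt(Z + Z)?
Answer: 216 - 432*I*sqrt(2) ≈ 216.0 - 610.94*I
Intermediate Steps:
H(G, h) = -20*h
P(W, Z) = -4 + sqrt(2)*sqrt(Z) (P(W, Z) = -4 + sqrt(Z + Z) = -4 + sqrt(2*Z) = -4 + sqrt(2)*sqrt(Z))
a(c, f) = 9 (a(c, f) = sqrt(1 - 20*(-4)) = sqrt(1 + 80) = sqrt(81) = 9)
K = -1 + 2*I*sqrt(2) (K = 8 + ((-4 + sqrt(2)*sqrt(-4)) - 5) = 8 + ((-4 + sqrt(2)*(2*I)) - 5) = 8 + ((-4 + 2*I*sqrt(2)) - 5) = 8 + (-9 + 2*I*sqrt(2)) = -1 + 2*I*sqrt(2) ≈ -1.0 + 2.8284*I)
l(t, O) = -1 + 2*I*sqrt(2)
(l(-6, 3)*a(2, 6))*(-24) = ((-1 + 2*I*sqrt(2))*9)*(-24) = (-9 + 18*I*sqrt(2))*(-24) = 216 - 432*I*sqrt(2)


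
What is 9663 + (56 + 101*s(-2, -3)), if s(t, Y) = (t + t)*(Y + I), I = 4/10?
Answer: 53847/5 ≈ 10769.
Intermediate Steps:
I = 2/5 (I = 4*(1/10) = 2/5 ≈ 0.40000)
s(t, Y) = 2*t*(2/5 + Y) (s(t, Y) = (t + t)*(Y + 2/5) = (2*t)*(2/5 + Y) = 2*t*(2/5 + Y))
9663 + (56 + 101*s(-2, -3)) = 9663 + (56 + 101*((2/5)*(-2)*(2 + 5*(-3)))) = 9663 + (56 + 101*((2/5)*(-2)*(2 - 15))) = 9663 + (56 + 101*((2/5)*(-2)*(-13))) = 9663 + (56 + 101*(52/5)) = 9663 + (56 + 5252/5) = 9663 + 5532/5 = 53847/5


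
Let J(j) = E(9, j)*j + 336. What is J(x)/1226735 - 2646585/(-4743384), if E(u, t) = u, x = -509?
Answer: 215101518993/387925011416 ≈ 0.55449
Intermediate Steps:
J(j) = 336 + 9*j (J(j) = 9*j + 336 = 336 + 9*j)
J(x)/1226735 - 2646585/(-4743384) = (336 + 9*(-509))/1226735 - 2646585/(-4743384) = (336 - 4581)*(1/1226735) - 2646585*(-1/4743384) = -4245*1/1226735 + 882195/1581128 = -849/245347 + 882195/1581128 = 215101518993/387925011416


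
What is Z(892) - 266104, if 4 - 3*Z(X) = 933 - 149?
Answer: -266364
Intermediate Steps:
Z(X) = -260 (Z(X) = 4/3 - (933 - 149)/3 = 4/3 - 1/3*784 = 4/3 - 784/3 = -260)
Z(892) - 266104 = -260 - 266104 = -266364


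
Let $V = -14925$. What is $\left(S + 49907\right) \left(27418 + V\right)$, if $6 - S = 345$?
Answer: $619253024$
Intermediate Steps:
$S = -339$ ($S = 6 - 345 = -339$)
$\left(S + 49907\right) \left(27418 + V\right) = \left(-339 + 49907\right) \left(27418 - 14925\right) = 49568 \cdot 12493 = 619253024$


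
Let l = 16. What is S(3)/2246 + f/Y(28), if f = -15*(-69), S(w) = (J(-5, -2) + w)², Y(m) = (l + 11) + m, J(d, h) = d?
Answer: 232483/12353 ≈ 18.820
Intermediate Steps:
Y(m) = 27 + m (Y(m) = (16 + 11) + m = 27 + m)
S(w) = (-5 + w)²
f = 1035
S(3)/2246 + f/Y(28) = (-5 + 3)²/2246 + 1035/(27 + 28) = (-2)²*(1/2246) + 1035/55 = 4*(1/2246) + 1035*(1/55) = 2/1123 + 207/11 = 232483/12353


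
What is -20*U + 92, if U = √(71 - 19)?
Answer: 92 - 40*√13 ≈ -52.222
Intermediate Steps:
U = 2*√13 (U = √52 = 2*√13 ≈ 7.2111)
-20*U + 92 = -40*√13 + 92 = 92 - 40*√13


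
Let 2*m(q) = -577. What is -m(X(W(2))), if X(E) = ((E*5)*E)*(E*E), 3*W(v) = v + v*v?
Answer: 577/2 ≈ 288.50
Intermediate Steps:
W(v) = v/3 + v²/3 (W(v) = (v + v*v)/3 = (v + v²)/3 = v/3 + v²/3)
X(E) = 5*E⁴ (X(E) = ((5*E)*E)*E² = (5*E²)*E² = 5*E⁴)
m(q) = -577/2 (m(q) = (½)*(-577) = -577/2)
-m(X(W(2))) = -1*(-577/2) = 577/2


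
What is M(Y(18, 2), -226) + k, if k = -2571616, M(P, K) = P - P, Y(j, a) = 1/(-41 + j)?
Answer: -2571616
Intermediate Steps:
M(P, K) = 0
M(Y(18, 2), -226) + k = 0 - 2571616 = -2571616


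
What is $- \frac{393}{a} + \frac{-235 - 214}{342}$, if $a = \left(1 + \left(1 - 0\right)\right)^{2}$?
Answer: $- \frac{68101}{684} \approx -99.563$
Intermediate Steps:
$a = 4$ ($a = \left(1 + \left(1 + 0\right)\right)^{2} = \left(1 + 1\right)^{2} = 2^{2} = 4$)
$- \frac{393}{a} + \frac{-235 - 214}{342} = - \frac{393}{4} + \frac{-235 - 214}{342} = \left(-393\right) \frac{1}{4} + \left(-235 - 214\right) \frac{1}{342} = - \frac{393}{4} - \frac{449}{342} = - \frac{68101}{684}$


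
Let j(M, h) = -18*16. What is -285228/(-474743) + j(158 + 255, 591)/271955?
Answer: 77432454756/129108732565 ≈ 0.59975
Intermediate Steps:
j(M, h) = -288
-285228/(-474743) + j(158 + 255, 591)/271955 = -285228/(-474743) - 288/271955 = -285228*(-1/474743) - 288*1/271955 = 285228/474743 - 288/271955 = 77432454756/129108732565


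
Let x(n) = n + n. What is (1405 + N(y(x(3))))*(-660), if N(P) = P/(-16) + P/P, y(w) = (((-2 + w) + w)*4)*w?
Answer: -918060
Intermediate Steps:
x(n) = 2*n
y(w) = w*(-8 + 8*w) (y(w) = ((-2 + 2*w)*4)*w = (-8 + 8*w)*w = w*(-8 + 8*w))
N(P) = 1 - P/16 (N(P) = P*(-1/16) + 1 = -P/16 + 1 = 1 - P/16)
(1405 + N(y(x(3))))*(-660) = (1405 + (1 - 2*3*(-1 + 2*3)/2))*(-660) = (1405 + (1 - 6*(-1 + 6)/2))*(-660) = (1405 + (1 - 6*5/2))*(-660) = (1405 + (1 - 1/16*240))*(-660) = (1405 + (1 - 15))*(-660) = (1405 - 14)*(-660) = 1391*(-660) = -918060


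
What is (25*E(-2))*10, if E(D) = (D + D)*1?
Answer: -1000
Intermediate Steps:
E(D) = 2*D (E(D) = (2*D)*1 = 2*D)
(25*E(-2))*10 = (25*(2*(-2)))*10 = (25*(-4))*10 = -100*10 = -1000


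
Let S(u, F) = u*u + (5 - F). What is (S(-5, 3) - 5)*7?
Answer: 154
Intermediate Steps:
S(u, F) = 5 + u² - F (S(u, F) = u² + (5 - F) = 5 + u² - F)
(S(-5, 3) - 5)*7 = ((5 + (-5)² - 1*3) - 5)*7 = ((5 + 25 - 3) - 5)*7 = (27 - 5)*7 = 22*7 = 154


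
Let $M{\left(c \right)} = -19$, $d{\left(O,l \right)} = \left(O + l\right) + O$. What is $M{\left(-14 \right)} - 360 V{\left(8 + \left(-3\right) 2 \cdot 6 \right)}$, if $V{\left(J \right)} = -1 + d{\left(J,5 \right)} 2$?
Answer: $37061$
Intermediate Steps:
$d{\left(O,l \right)} = l + 2 O$
$V{\left(J \right)} = 9 + 4 J$ ($V{\left(J \right)} = -1 + \left(5 + 2 J\right) 2 = -1 + \left(10 + 4 J\right) = 9 + 4 J$)
$M{\left(-14 \right)} - 360 V{\left(8 + \left(-3\right) 2 \cdot 6 \right)} = -19 - 360 \left(9 + 4 \left(8 + \left(-3\right) 2 \cdot 6\right)\right) = -19 - 360 \left(9 + 4 \left(8 - 36\right)\right) = -19 - 360 \left(9 + 4 \left(-28\right)\right) = -19 - 360 \left(9 - 112\right) = -19 - -37080 = -19 + 37080 = 37061$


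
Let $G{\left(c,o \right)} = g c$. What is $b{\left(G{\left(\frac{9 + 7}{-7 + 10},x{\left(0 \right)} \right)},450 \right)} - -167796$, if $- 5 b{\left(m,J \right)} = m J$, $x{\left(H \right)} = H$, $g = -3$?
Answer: $169236$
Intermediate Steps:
$G{\left(c,o \right)} = - 3 c$
$b{\left(m,J \right)} = - \frac{J m}{5}$ ($b{\left(m,J \right)} = - \frac{m J}{5} = - \frac{J m}{5}$)
$b{\left(G{\left(\frac{9 + 7}{-7 + 10},x{\left(0 \right)} \right)},450 \right)} - -167796 = \left(- \frac{1}{5}\right) 450 \left(- 3 \frac{9 + 7}{-7 + 10}\right) - -167796 = \left(- \frac{1}{5}\right) 450 \left(- 3 \cdot \frac{16}{3}\right) + 167796 = \left(- \frac{1}{5}\right) 450 \left(- 3 \cdot 16 \cdot \frac{1}{3}\right) + 167796 = \left(- \frac{1}{5}\right) 450 \left(\left(-3\right) \frac{16}{3}\right) + 167796 = \left(- \frac{1}{5}\right) 450 \left(-16\right) + 167796 = 1440 + 167796 = 169236$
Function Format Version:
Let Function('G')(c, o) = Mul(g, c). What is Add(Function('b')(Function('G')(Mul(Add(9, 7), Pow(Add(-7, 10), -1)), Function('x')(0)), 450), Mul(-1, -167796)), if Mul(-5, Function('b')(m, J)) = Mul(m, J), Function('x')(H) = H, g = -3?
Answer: 169236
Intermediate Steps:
Function('G')(c, o) = Mul(-3, c)
Function('b')(m, J) = Mul(Rational(-1, 5), J, m) (Function('b')(m, J) = Mul(Rational(-1, 5), Mul(m, J)) = Mul(Rational(-1, 5), Mul(J, m)) = Mul(Rational(-1, 5), J, m))
Add(Function('b')(Function('G')(Mul(Add(9, 7), Pow(Add(-7, 10), -1)), Function('x')(0)), 450), Mul(-1, -167796)) = Add(Mul(Rational(-1, 5), 450, Mul(-3, Mul(Add(9, 7), Pow(Add(-7, 10), -1)))), Mul(-1, -167796)) = Add(Mul(Rational(-1, 5), 450, Mul(-3, Mul(16, Pow(3, -1)))), 167796) = Add(Mul(Rational(-1, 5), 450, Mul(-3, Mul(16, Rational(1, 3)))), 167796) = Add(Mul(Rational(-1, 5), 450, Mul(-3, Rational(16, 3))), 167796) = Add(Mul(Rational(-1, 5), 450, -16), 167796) = Add(1440, 167796) = 169236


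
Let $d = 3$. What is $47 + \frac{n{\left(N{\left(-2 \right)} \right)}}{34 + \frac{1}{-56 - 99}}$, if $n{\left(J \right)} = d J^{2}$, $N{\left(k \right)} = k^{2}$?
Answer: $\frac{255083}{5269} \approx 48.412$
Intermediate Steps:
$n{\left(J \right)} = 3 J^{2}$
$47 + \frac{n{\left(N{\left(-2 \right)} \right)}}{34 + \frac{1}{-56 - 99}} = 47 + \frac{3 \left(\left(-2\right)^{2}\right)^{2}}{34 + \frac{1}{-56 - 99}} = 47 + \frac{3 \cdot 4^{2}}{34 + \frac{1}{-155}} = 47 + \frac{3 \cdot 16}{34 - \frac{1}{155}} = 47 + \frac{1}{\frac{5269}{155}} \cdot 48 = 47 + \frac{155}{5269} \cdot 48 = 47 + \frac{7440}{5269} = \frac{255083}{5269}$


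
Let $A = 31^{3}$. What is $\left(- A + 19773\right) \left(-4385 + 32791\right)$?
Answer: $-284571308$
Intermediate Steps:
$A = 29791$
$\left(- A + 19773\right) \left(-4385 + 32791\right) = \left(\left(-1\right) 29791 + 19773\right) \left(-4385 + 32791\right) = \left(-29791 + 19773\right) 28406 = \left(-10018\right) 28406 = -284571308$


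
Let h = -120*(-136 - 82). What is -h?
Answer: -26160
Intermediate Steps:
h = 26160 (h = -120*(-218) = 26160)
-h = -1*26160 = -26160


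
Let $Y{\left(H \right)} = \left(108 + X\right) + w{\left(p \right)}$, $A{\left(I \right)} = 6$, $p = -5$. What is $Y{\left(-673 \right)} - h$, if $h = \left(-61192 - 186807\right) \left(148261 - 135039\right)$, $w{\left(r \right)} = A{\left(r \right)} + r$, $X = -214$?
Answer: $3279042673$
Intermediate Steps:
$w{\left(r \right)} = 6 + r$
$h = -3279042778$ ($h = \left(-247999\right) 13222 = -3279042778$)
$Y{\left(H \right)} = -105$ ($Y{\left(H \right)} = \left(108 - 214\right) + \left(6 - 5\right) = -106 + 1 = -105$)
$Y{\left(-673 \right)} - h = -105 - -3279042778 = -105 + 3279042778 = 3279042673$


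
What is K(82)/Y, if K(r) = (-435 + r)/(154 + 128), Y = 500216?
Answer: -353/141060912 ≈ -2.5025e-6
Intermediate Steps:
K(r) = -145/94 + r/282 (K(r) = (-435 + r)/282 = (-435 + r)*(1/282) = -145/94 + r/282)
K(82)/Y = (-145/94 + (1/282)*82)/500216 = (-145/94 + 41/141)*(1/500216) = -353/282*1/500216 = -353/141060912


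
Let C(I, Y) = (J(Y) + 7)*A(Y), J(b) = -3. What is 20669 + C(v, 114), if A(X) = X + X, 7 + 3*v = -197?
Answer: 21581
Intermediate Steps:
v = -68 (v = -7/3 + (⅓)*(-197) = -7/3 - 197/3 = -68)
A(X) = 2*X
C(I, Y) = 8*Y (C(I, Y) = (-3 + 7)*(2*Y) = 4*(2*Y) = 8*Y)
20669 + C(v, 114) = 20669 + 8*114 = 20669 + 912 = 21581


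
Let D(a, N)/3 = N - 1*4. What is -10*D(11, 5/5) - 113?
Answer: -23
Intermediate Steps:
D(a, N) = -12 + 3*N (D(a, N) = 3*(N - 1*4) = 3*(N - 4) = 3*(-4 + N) = -12 + 3*N)
-10*D(11, 5/5) - 113 = -10*(-12 + 3*(5/5)) - 113 = -10*(-12 + 3*(5*(1/5))) - 113 = -10*(-12 + 3*1) - 113 = -10*(-12 + 3) - 113 = -10*(-9) - 113 = 90 - 113 = -23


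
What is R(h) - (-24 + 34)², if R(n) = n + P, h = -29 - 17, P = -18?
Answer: -164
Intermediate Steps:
h = -46
R(n) = -18 + n (R(n) = n - 18 = -18 + n)
R(h) - (-24 + 34)² = (-18 - 46) - (-24 + 34)² = -64 - 1*10² = -64 - 1*100 = -64 - 100 = -164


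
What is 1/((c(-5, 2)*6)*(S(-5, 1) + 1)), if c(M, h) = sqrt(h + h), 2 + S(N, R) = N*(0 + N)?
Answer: 1/288 ≈ 0.0034722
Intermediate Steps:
S(N, R) = -2 + N**2 (S(N, R) = -2 + N*(0 + N) = -2 + N*N = -2 + N**2)
c(M, h) = sqrt(2)*sqrt(h) (c(M, h) = sqrt(2*h) = sqrt(2)*sqrt(h))
1/((c(-5, 2)*6)*(S(-5, 1) + 1)) = 1/(((sqrt(2)*sqrt(2))*6)*((-2 + (-5)**2) + 1)) = 1/((2*6)*((-2 + 25) + 1)) = 1/(12*(23 + 1)) = 1/(12*24) = 1/288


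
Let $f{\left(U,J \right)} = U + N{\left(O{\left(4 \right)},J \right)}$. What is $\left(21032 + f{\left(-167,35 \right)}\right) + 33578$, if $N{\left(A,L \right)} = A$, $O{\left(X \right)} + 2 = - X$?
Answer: $54437$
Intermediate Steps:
$O{\left(X \right)} = -2 - X$
$f{\left(U,J \right)} = -6 + U$ ($f{\left(U,J \right)} = U - 6 = -6 + U$)
$\left(21032 + f{\left(-167,35 \right)}\right) + 33578 = \left(21032 - 173\right) + 33578 = 20859 + 33578 = 54437$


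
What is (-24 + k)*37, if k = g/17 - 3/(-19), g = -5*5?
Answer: -302512/323 ≈ -936.57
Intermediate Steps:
g = -25
k = -424/323 (k = -25/17 - 3/(-19) = -25*1/17 - 3*(-1/19) = -25/17 + 3/19 = -424/323 ≈ -1.3127)
(-24 + k)*37 = (-24 - 424/323)*37 = -8176/323*37 = -302512/323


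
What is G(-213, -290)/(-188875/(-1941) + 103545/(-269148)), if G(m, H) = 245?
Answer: 8532799044/3375623177 ≈ 2.5278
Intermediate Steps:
G(-213, -290)/(-188875/(-1941) + 103545/(-269148)) = 245/(-188875/(-1941) + 103545/(-269148)) = 245/(-188875*(-1/1941) + 103545*(-1/269148)) = 245/(188875/1941 - 34515/89716) = 245/(16878115885/174138756) = 245*(174138756/16878115885) = 8532799044/3375623177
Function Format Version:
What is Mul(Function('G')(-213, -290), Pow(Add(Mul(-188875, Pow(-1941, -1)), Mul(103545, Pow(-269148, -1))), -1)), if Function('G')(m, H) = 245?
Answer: Rational(8532799044, 3375623177) ≈ 2.5278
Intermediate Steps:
Mul(Function('G')(-213, -290), Pow(Add(Mul(-188875, Pow(-1941, -1)), Mul(103545, Pow(-269148, -1))), -1)) = Mul(245, Pow(Add(Mul(-188875, Pow(-1941, -1)), Mul(103545, Pow(-269148, -1))), -1)) = Mul(245, Pow(Add(Mul(-188875, Rational(-1, 1941)), Mul(103545, Rational(-1, 269148))), -1)) = Mul(245, Pow(Add(Rational(188875, 1941), Rational(-34515, 89716)), -1)) = Mul(245, Pow(Rational(16878115885, 174138756), -1)) = Mul(245, Rational(174138756, 16878115885)) = Rational(8532799044, 3375623177)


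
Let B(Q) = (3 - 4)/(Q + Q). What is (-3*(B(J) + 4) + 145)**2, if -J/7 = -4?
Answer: 55517401/3136 ≈ 17703.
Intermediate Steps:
J = 28 (J = -7*(-4) = 28)
B(Q) = -1/(2*Q)
(-3*(B(J) + 4) + 145)**2 = (-3*(-1/2/28 + 4) + 145)**2 = (-3*(-1/2*1/28 + 4) + 145)**2 = (-3*(-1/56 + 4) + 145)**2 = (-3*223/56 + 145)**2 = (-669/56 + 145)**2 = (7451/56)**2 = 55517401/3136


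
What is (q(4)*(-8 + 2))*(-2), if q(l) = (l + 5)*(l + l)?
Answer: 864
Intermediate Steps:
q(l) = 2*l*(5 + l) (q(l) = (5 + l)*(2*l) = 2*l*(5 + l))
(q(4)*(-8 + 2))*(-2) = ((2*4*(5 + 4))*(-8 + 2))*(-2) = ((2*4*9)*(-6))*(-2) = (72*(-6))*(-2) = -432*(-2) = 864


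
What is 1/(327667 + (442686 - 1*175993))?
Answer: 1/594360 ≈ 1.6825e-6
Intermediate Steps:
1/(327667 + (442686 - 1*175993)) = 1/(327667 + (442686 - 175993)) = 1/(327667 + 266693) = 1/594360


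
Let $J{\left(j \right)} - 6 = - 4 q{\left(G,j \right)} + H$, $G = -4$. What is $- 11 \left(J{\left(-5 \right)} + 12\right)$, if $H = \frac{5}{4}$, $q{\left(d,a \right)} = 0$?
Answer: $- \frac{847}{4} \approx -211.75$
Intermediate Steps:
$H = \frac{5}{4}$ ($H = 5 \cdot \frac{1}{4} = \frac{5}{4} \approx 1.25$)
$J{\left(j \right)} = \frac{29}{4}$ ($J{\left(j \right)} = 6 + \left(\left(-4\right) 0 + \frac{5}{4}\right) = 6 + \left(0 + \frac{5}{4}\right) = 6 + \frac{5}{4} = \frac{29}{4}$)
$- 11 \left(J{\left(-5 \right)} + 12\right) = - 11 \left(\frac{29}{4} + 12\right) = \left(-11\right) \frac{77}{4} = - \frac{847}{4}$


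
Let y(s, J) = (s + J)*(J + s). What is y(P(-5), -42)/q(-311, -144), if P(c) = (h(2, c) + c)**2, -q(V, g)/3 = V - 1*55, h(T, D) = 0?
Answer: 289/1098 ≈ 0.26321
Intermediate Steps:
q(V, g) = 165 - 3*V (q(V, g) = -3*(V - 1*55) = -3*(V - 55) = -3*(-55 + V) = 165 - 3*V)
P(c) = c**2 (P(c) = (0 + c)**2 = c**2)
y(s, J) = (J + s)**2 (y(s, J) = (J + s)*(J + s) = (J + s)**2)
y(P(-5), -42)/q(-311, -144) = (-42 + (-5)**2)**2/(165 - 3*(-311)) = (-42 + 25)**2/(165 + 933) = (-17)**2/1098 = 289*(1/1098) = 289/1098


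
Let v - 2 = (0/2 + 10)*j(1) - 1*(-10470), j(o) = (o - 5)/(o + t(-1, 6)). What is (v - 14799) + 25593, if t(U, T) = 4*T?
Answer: 106322/5 ≈ 21264.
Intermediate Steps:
j(o) = (-5 + o)/(24 + o) (j(o) = (o - 5)/(o + 4*6) = (-5 + o)/(o + 24) = (-5 + o)/(24 + o))
v = 52352/5 (v = 2 + ((0/2 + 10)*((-5 + 1)/(24 + 1)) - 1*(-10470)) = 2 + ((0*(1/2) + 10)*(-4/25) + 10470) = 2 + ((0 + 10)*((1/25)*(-4)) + 10470) = 2 + (10*(-4/25) + 10470) = 2 + (-8/5 + 10470) = 2 + 52342/5 = 52352/5 ≈ 10470.)
(v - 14799) + 25593 = (52352/5 - 14799) + 25593 = -21643/5 + 25593 = 106322/5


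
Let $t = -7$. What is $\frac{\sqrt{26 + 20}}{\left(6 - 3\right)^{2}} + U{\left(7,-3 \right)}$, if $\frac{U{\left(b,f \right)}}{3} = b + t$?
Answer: $\frac{\sqrt{46}}{9} \approx 0.75359$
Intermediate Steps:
$U{\left(b,f \right)} = -21 + 3 b$ ($U{\left(b,f \right)} = 3 \left(b - 7\right) = 3 \left(-7 + b\right) = -21 + 3 b$)
$\frac{\sqrt{26 + 20}}{\left(6 - 3\right)^{2}} + U{\left(7,-3 \right)} = \frac{\sqrt{26 + 20}}{\left(6 - 3\right)^{2}} + \left(-21 + 3 \cdot 7\right) = \frac{\sqrt{46}}{3^{2}} + \left(-21 + 21\right) = \frac{\sqrt{46}}{9} + 0 = \frac{\sqrt{46}}{9}$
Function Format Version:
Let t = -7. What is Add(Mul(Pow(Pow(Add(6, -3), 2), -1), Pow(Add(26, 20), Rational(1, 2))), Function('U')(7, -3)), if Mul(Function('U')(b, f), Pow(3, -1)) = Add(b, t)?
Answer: Mul(Rational(1, 9), Pow(46, Rational(1, 2))) ≈ 0.75359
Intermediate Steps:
Function('U')(b, f) = Add(-21, Mul(3, b)) (Function('U')(b, f) = Mul(3, Add(b, -7)) = Mul(3, Add(-7, b)) = Add(-21, Mul(3, b)))
Add(Mul(Pow(Pow(Add(6, -3), 2), -1), Pow(Add(26, 20), Rational(1, 2))), Function('U')(7, -3)) = Add(Mul(Pow(Pow(Add(6, -3), 2), -1), Pow(Add(26, 20), Rational(1, 2))), Add(-21, Mul(3, 7))) = Add(Mul(Pow(Pow(3, 2), -1), Pow(46, Rational(1, 2))), Add(-21, 21)) = Add(Mul(Pow(9, -1), Pow(46, Rational(1, 2))), 0) = Add(Mul(Rational(1, 9), Pow(46, Rational(1, 2))), 0) = Mul(Rational(1, 9), Pow(46, Rational(1, 2)))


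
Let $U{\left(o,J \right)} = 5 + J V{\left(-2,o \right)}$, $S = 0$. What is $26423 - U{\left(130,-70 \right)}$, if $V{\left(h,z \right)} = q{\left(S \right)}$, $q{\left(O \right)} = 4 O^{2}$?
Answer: $26418$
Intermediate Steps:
$V{\left(h,z \right)} = 0$ ($V{\left(h,z \right)} = 4 \cdot 0^{2} = 4 \cdot 0 = 0$)
$U{\left(o,J \right)} = 5$ ($U{\left(o,J \right)} = 5 + J 0 = 5 + 0 = 5$)
$26423 - U{\left(130,-70 \right)} = 26423 - 5 = 26418$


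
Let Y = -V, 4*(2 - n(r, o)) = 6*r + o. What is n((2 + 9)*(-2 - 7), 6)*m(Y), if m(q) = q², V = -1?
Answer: 149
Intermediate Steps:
n(r, o) = 2 - 3*r/2 - o/4 (n(r, o) = 2 - (6*r + o)/4 = 2 - (o + 6*r)/4 = 2 + (-3*r/2 - o/4) = 2 - 3*r/2 - o/4)
Y = 1 (Y = -1*(-1) = 1)
n((2 + 9)*(-2 - 7), 6)*m(Y) = (2 - 3*(2 + 9)*(-2 - 7)/2 - ¼*6)*1² = (2 - 33*(-9)/2 - 3/2)*1 = (2 - 3/2*(-99) - 3/2)*1 = (2 + 297/2 - 3/2)*1 = 149*1 = 149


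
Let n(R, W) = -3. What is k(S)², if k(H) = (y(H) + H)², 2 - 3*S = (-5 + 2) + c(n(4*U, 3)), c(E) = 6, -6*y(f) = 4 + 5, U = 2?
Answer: 14641/1296 ≈ 11.297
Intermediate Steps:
y(f) = -3/2 (y(f) = -(4 + 5)/6 = -⅙*9 = -3/2)
S = -⅓ (S = ⅔ - ((-5 + 2) + 6)/3 = ⅔ - (-3 + 6)/3 = ⅔ - ⅓*3 = ⅔ - 1 = -⅓ ≈ -0.33333)
k(H) = (-3/2 + H)²
k(S)² = ((-3 + 2*(-⅓))²/4)² = ((-3 - ⅔)²/4)² = ((-11/3)²/4)² = ((¼)*(121/9))² = (121/36)² = 14641/1296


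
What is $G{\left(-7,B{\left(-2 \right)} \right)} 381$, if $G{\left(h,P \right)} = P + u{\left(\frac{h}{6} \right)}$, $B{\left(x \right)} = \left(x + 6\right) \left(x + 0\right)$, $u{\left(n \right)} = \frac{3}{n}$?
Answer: $- \frac{28194}{7} \approx -4027.7$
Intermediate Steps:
$B{\left(x \right)} = x \left(6 + x\right)$ ($B{\left(x \right)} = \left(6 + x\right) x = x \left(6 + x\right)$)
$G{\left(h,P \right)} = P + \frac{18}{h}$ ($G{\left(h,P \right)} = P + \frac{3}{h \frac{1}{6}} = P + \frac{3}{\frac{1}{6} h} = P + 3 \frac{6}{h} = P + \frac{18}{h}$)
$G{\left(-7,B{\left(-2 \right)} \right)} 381 = \left(- 2 \left(6 - 2\right) + \frac{18}{-7}\right) 381 = \left(\left(-2\right) 4 + 18 \left(- \frac{1}{7}\right)\right) 381 = \left(-8 - \frac{18}{7}\right) 381 = \left(- \frac{74}{7}\right) 381 = - \frac{28194}{7}$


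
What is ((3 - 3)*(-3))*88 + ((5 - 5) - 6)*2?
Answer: -12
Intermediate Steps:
((3 - 3)*(-3))*88 + ((5 - 5) - 6)*2 = (0*(-3))*88 + (0 - 6)*2 = 0*88 - 6*2 = 0 - 12 = -12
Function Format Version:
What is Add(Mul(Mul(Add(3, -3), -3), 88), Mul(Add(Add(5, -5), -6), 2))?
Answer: -12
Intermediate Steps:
Add(Mul(Mul(Add(3, -3), -3), 88), Mul(Add(Add(5, -5), -6), 2)) = Add(Mul(Mul(0, -3), 88), Mul(Add(0, -6), 2)) = Add(Mul(0, 88), Mul(-6, 2)) = Add(0, -12) = -12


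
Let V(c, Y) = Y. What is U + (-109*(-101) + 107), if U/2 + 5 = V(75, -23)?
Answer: 11060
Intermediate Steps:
U = -56 (U = -10 + 2*(-23) = -10 - 46 = -56)
U + (-109*(-101) + 107) = -56 + (-109*(-101) + 107) = -56 + (11009 + 107) = -56 + 11116 = 11060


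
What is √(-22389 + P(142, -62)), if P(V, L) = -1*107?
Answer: 4*I*√1406 ≈ 149.99*I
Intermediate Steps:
P(V, L) = -107
√(-22389 + P(142, -62)) = √(-22389 - 107) = √(-22496) = 4*I*√1406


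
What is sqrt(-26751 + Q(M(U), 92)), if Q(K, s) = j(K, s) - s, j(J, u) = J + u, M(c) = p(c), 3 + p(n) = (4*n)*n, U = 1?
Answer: 5*I*sqrt(1070) ≈ 163.55*I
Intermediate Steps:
p(n) = -3 + 4*n**2 (p(n) = -3 + (4*n)*n = -3 + 4*n**2)
M(c) = -3 + 4*c**2
Q(K, s) = K (Q(K, s) = (K + s) - s = K)
sqrt(-26751 + Q(M(U), 92)) = sqrt(-26751 + (-3 + 4*1**2)) = sqrt(-26751 + (-3 + 4*1)) = sqrt(-26751 + (-3 + 4)) = sqrt(-26751 + 1) = sqrt(-26750) = 5*I*sqrt(1070)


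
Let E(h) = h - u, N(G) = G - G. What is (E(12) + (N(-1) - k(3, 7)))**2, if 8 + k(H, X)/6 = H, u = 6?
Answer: 1296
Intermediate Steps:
k(H, X) = -48 + 6*H
N(G) = 0
E(h) = -6 + h (E(h) = h - 1*6 = h - 6 = -6 + h)
(E(12) + (N(-1) - k(3, 7)))**2 = ((-6 + 12) + (0 - (-48 + 6*3)))**2 = (6 + (0 - (-48 + 18)))**2 = (6 + (0 - 1*(-30)))**2 = (6 + (0 + 30))**2 = (6 + 30)**2 = 36**2 = 1296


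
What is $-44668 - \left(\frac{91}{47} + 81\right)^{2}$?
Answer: $- \frac{113866016}{2209} \approx -51546.0$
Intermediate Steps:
$-44668 - \left(\frac{91}{47} + 81\right)^{2} = -44668 - \left(\frac{3898}{47}\right)^{2} = -44668 - \frac{15194404}{2209} = - \frac{113866016}{2209}$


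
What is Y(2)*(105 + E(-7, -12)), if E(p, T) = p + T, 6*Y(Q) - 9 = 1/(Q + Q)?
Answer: 1591/12 ≈ 132.58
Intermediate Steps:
Y(Q) = 3/2 + 1/(12*Q) (Y(Q) = 3/2 + 1/(6*(Q + Q)) = 3/2 + 1/(6*((2*Q))) = 3/2 + (1/(2*Q))/6 = 3/2 + 1/(12*Q))
E(p, T) = T + p
Y(2)*(105 + E(-7, -12)) = ((1/12)*(1 + 18*2)/2)*(105 + (-12 - 7)) = ((1/12)*(½)*(1 + 36))*(105 - 19) = ((1/12)*(½)*37)*86 = (37/24)*86 = 1591/12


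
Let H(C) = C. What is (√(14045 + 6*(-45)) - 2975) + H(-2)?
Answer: -2977 + 5*√551 ≈ -2859.6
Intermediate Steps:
(√(14045 + 6*(-45)) - 2975) + H(-2) = (√(14045 + 6*(-45)) - 2975) - 2 = (√(14045 - 270) - 2975) - 2 = (√13775 - 2975) - 2 = (5*√551 - 2975) - 2 = (-2975 + 5*√551) - 2 = -2977 + 5*√551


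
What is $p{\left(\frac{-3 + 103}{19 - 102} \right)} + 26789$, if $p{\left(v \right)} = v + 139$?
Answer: $\frac{2234924}{83} \approx 26927.0$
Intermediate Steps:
$p{\left(v \right)} = 139 + v$
$p{\left(\frac{-3 + 103}{19 - 102} \right)} + 26789 = \left(139 + \frac{-3 + 103}{19 - 102}\right) + 26789 = \left(139 + \frac{100}{-83}\right) + 26789 = \left(139 + 100 \left(- \frac{1}{83}\right)\right) + 26789 = \left(139 - \frac{100}{83}\right) + 26789 = \frac{11437}{83} + 26789 = \frac{2234924}{83}$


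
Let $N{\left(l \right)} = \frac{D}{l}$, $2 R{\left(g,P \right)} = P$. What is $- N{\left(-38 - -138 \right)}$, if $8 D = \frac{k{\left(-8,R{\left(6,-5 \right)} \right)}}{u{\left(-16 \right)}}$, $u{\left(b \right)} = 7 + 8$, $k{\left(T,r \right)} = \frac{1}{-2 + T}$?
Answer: $\frac{1}{120000} \approx 8.3333 \cdot 10^{-6}$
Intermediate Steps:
$R{\left(g,P \right)} = \frac{P}{2}$
$u{\left(b \right)} = 15$
$D = - \frac{1}{1200}$ ($D = \frac{\frac{1}{-2 - 8} \cdot \frac{1}{15}}{8} = \frac{\frac{1}{-10} \cdot \frac{1}{15}}{8} = \frac{\left(- \frac{1}{10}\right) \frac{1}{15}}{8} = \frac{1}{8} \left(- \frac{1}{150}\right) = - \frac{1}{1200} \approx -0.00083333$)
$N{\left(l \right)} = - \frac{1}{1200 l}$
$- N{\left(-38 - -138 \right)} = - \frac{-1}{1200 \left(-38 - -138\right)} = - \frac{-1}{1200 \left(-38 + 138\right)} = - \frac{-1}{1200 \cdot 100} = \left(-1\right) \left(- \frac{1}{120000}\right) = \frac{1}{120000}$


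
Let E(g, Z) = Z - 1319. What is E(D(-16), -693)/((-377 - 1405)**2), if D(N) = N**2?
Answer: -503/793881 ≈ -0.00063360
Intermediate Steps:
E(g, Z) = -1319 + Z
E(D(-16), -693)/((-377 - 1405)**2) = (-1319 - 693)/((-377 - 1405)**2) = -2012/((-1782)**2) = -2012/3175524 = -2012*1/3175524 = -503/793881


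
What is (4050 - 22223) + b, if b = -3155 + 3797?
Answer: -17531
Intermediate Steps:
b = 642
(4050 - 22223) + b = (4050 - 22223) + 642 = -18173 + 642 = -17531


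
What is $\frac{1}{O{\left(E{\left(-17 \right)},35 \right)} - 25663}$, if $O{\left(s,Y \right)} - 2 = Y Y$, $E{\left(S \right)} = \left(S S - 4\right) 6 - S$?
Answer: $- \frac{1}{24436} \approx -4.0923 \cdot 10^{-5}$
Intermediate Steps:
$E{\left(S \right)} = -24 - S + 6 S^{2}$ ($E{\left(S \right)} = \left(S^{2} - 4\right) 6 - S = \left(-4 + S^{2}\right) 6 - S = \left(-24 + 6 S^{2}\right) - S = -24 - S + 6 S^{2}$)
$O{\left(s,Y \right)} = 2 + Y^{2}$ ($O{\left(s,Y \right)} = 2 + Y Y = 2 + Y^{2}$)
$\frac{1}{O{\left(E{\left(-17 \right)},35 \right)} - 25663} = \frac{1}{\left(2 + 35^{2}\right) - 25663} = \frac{1}{\left(2 + 1225\right) - 25663} = \frac{1}{1227 - 25663} = \frac{1}{-24436} = - \frac{1}{24436}$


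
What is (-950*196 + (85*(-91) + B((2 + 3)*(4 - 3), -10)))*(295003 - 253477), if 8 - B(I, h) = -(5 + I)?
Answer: -8052597342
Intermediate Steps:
B(I, h) = 13 + I (B(I, h) = 8 - (-1)*(5 + I) = 8 - (-5 - I) = 8 + (5 + I) = 13 + I)
(-950*196 + (85*(-91) + B((2 + 3)*(4 - 3), -10)))*(295003 - 253477) = (-950*196 + (85*(-91) + (13 + (2 + 3)*(4 - 3))))*(295003 - 253477) = (-186200 + (-7735 + (13 + 5*1)))*41526 = (-186200 + (-7735 + (13 + 5)))*41526 = (-186200 + (-7735 + 18))*41526 = (-186200 - 7717)*41526 = -193917*41526 = -8052597342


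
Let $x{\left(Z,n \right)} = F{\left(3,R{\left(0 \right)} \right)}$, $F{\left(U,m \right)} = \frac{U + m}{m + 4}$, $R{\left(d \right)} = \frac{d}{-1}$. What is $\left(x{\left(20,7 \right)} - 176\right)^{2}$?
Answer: $\frac{491401}{16} \approx 30713.0$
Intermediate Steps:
$R{\left(d \right)} = - d$ ($R{\left(d \right)} = d \left(-1\right) = - d$)
$F{\left(U,m \right)} = \frac{U + m}{4 + m}$
$x{\left(Z,n \right)} = \frac{3}{4}$ ($x{\left(Z,n \right)} = \frac{3 - 0}{4 - 0} = \frac{3 + 0}{4 + 0} = \frac{1}{4} \cdot 3 = \frac{3}{4}$)
$\left(x{\left(20,7 \right)} - 176\right)^{2} = \left(\frac{3}{4} - 176\right)^{2} = \left(- \frac{701}{4}\right)^{2} = \frac{491401}{16}$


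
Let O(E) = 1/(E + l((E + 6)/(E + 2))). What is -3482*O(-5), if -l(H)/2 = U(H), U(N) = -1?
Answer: 3482/3 ≈ 1160.7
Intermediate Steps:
l(H) = 2 (l(H) = -2*(-1) = 2)
O(E) = 1/(2 + E) (O(E) = 1/(E + 2) = 1/(2 + E))
-3482*O(-5) = -3482/(2 - 5) = -3482/(-3) = -3482*(-1)/3 = -1*(-3482/3) = 3482/3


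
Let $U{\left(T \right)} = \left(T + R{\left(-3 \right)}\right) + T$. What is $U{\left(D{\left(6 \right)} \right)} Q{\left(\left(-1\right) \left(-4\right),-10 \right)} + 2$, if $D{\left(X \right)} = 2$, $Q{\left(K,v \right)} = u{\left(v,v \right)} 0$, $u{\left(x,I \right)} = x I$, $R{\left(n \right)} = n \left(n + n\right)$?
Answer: $2$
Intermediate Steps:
$R{\left(n \right)} = 2 n^{2}$ ($R{\left(n \right)} = n 2 n = 2 n^{2}$)
$u{\left(x,I \right)} = I x$
$Q{\left(K,v \right)} = 0$ ($Q{\left(K,v \right)} = v v 0 = v^{2} \cdot 0 = 0$)
$U{\left(T \right)} = 18 + 2 T$ ($U{\left(T \right)} = \left(T + 2 \left(-3\right)^{2}\right) + T = \left(T + 2 \cdot 9\right) + T = \left(T + 18\right) + T = \left(18 + T\right) + T = 18 + 2 T$)
$U{\left(D{\left(6 \right)} \right)} Q{\left(\left(-1\right) \left(-4\right),-10 \right)} + 2 = \left(18 + 2 \cdot 2\right) 0 + 2 = \left(18 + 4\right) 0 + 2 = 22 \cdot 0 + 2 = 0 + 2 = 2$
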